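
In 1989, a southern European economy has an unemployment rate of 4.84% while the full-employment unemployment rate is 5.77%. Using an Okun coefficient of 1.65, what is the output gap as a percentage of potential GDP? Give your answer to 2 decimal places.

1.53%

The unemployment gap is 4.84 - 5.77 = -0.93 percentage points.
Okun's law gives an output gap of -1.65 × (-0.93) = 1.5345%, i.e. 1.53% above potential.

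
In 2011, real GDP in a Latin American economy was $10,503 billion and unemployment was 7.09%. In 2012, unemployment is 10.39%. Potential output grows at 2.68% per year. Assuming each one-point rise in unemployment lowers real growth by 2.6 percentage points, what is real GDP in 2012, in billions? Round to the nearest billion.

Δu = 10.39 - 7.09 = 3.3 points.
Okun's law (growth form): g_Y = g_Y* - β × Δu = 2.68 - 2.6 × (3.30) = 2.68 - 8.58 = -5.9%.
Real GDP in the next year = 10503 × (1 - 5.9/100) = 10503 × 0.941 ≈ 9883 billion.

$9,883 billion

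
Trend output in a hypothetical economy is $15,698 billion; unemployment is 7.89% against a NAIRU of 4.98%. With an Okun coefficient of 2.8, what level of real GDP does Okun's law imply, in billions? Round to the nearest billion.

Unemployment gap = 7.89 - 4.98 = 2.91 points, so the output gap is -2.8 × 2.91 = -8.148%.
Actual GDP = 15698 × (1 - 8.148/100) = 15698 × 0.91852 ≈ 14419 billion.

$14,419 billion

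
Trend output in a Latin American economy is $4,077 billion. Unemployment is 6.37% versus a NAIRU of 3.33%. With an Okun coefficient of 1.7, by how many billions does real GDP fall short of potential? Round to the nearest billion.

$211 billion

Output gap = -1.7 × (6.37 - 3.33) = -1.7 × 3.04 = -5.168%.
Actual GDP ≈ 4077 × 0.94832 ≈ 3866 billion, so the shortfall is 4077 - 3866 = 211 billion.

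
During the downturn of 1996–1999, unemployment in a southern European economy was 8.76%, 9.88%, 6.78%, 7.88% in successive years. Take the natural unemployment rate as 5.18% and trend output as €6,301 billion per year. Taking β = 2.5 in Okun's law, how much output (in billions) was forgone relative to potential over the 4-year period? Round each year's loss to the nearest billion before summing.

Year 1996: gap = -2.5 × (8.76 - 5.18) = -8.95%, loss ≈ 6301 × 8.95/100 ≈ 564.
Year 1997: gap = -2.5 × (9.88 - 5.18) = -11.75%, loss ≈ 6301 × 11.75/100 ≈ 740.
Year 1998: gap = -2.5 × (6.78 - 5.18) = -4%, loss ≈ 6301 × 4/100 ≈ 252.
Year 1999: gap = -2.5 × (7.88 - 5.18) = -6.75%, loss ≈ 6301 × 6.75/100 ≈ 425.
Total lost output = 564 + 740 + 252 + 425 = 1981 billion.

€1,981 billion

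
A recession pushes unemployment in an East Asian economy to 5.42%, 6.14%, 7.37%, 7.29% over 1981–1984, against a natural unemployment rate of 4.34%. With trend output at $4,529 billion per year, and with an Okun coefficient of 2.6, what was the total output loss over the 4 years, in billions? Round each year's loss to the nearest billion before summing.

Year 1981: gap = -2.6 × (5.42 - 4.34) = -2.808%, loss ≈ 4529 × 2.808/100 ≈ 127.
Year 1982: gap = -2.6 × (6.14 - 4.34) = -4.68%, loss ≈ 4529 × 4.68/100 ≈ 212.
Year 1983: gap = -2.6 × (7.37 - 4.34) = -7.878%, loss ≈ 4529 × 7.878/100 ≈ 357.
Year 1984: gap = -2.6 × (7.29 - 4.34) = -7.67%, loss ≈ 4529 × 7.67/100 ≈ 347.
Total lost output = 127 + 212 + 357 + 347 = 1043 billion.

$1,043 billion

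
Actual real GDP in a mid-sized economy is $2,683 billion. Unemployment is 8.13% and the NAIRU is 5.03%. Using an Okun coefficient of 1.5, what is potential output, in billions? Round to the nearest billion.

Unemployment gap = 8.13 - 5.03 = 3.1 points, so output gap = -1.5 × 3.1 = -4.65%.
Since Y = Y* × (1 + gap/100), Y* = 2683/0.9535 ≈ 2814 billion.

$2,814 billion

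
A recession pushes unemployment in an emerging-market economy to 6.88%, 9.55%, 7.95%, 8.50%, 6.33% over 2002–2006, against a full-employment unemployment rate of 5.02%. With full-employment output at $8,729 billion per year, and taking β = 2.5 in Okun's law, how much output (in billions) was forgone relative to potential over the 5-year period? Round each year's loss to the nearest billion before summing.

$3,079 billion

Year 2002: gap = -2.5 × (6.88 - 5.02) = -4.65%, loss ≈ 8729 × 4.65/100 ≈ 406.
Year 2003: gap = -2.5 × (9.55 - 5.02) = -11.325%, loss ≈ 8729 × 11.325/100 ≈ 989.
Year 2004: gap = -2.5 × (7.95 - 5.02) = -7.325%, loss ≈ 8729 × 7.325/100 ≈ 639.
Year 2005: gap = -2.5 × (8.5 - 5.02) = -8.7%, loss ≈ 8729 × 8.7/100 ≈ 759.
Year 2006: gap = -2.5 × (6.33 - 5.02) = -3.275%, loss ≈ 8729 × 3.275/100 ≈ 286.
Total lost output = 406 + 989 + 639 + 759 + 286 = 3079 billion.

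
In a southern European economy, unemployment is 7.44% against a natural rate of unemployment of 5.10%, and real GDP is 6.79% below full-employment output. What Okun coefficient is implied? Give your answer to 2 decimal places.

β ≈ 2.90

Okun's law: output gap = -β × (u - u*).
-6.79 = -β × (7.44 - 5.1) = -β × 2.34, so β = 6.79/2.34 = 2.90.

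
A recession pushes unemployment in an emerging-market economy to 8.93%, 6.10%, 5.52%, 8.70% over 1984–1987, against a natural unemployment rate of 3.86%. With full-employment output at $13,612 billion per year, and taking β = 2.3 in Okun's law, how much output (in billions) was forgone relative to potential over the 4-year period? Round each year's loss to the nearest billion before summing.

Year 1984: gap = -2.3 × (8.93 - 3.86) = -11.661%, loss ≈ 13612 × 11.661/100 ≈ 1587.
Year 1985: gap = -2.3 × (6.1 - 3.86) = -5.152%, loss ≈ 13612 × 5.152/100 ≈ 701.
Year 1986: gap = -2.3 × (5.52 - 3.86) = -3.818%, loss ≈ 13612 × 3.818/100 ≈ 520.
Year 1987: gap = -2.3 × (8.7 - 3.86) = -11.132%, loss ≈ 13612 × 11.132/100 ≈ 1515.
Total lost output = 1587 + 701 + 520 + 1515 = 4323 billion.

$4,323 billion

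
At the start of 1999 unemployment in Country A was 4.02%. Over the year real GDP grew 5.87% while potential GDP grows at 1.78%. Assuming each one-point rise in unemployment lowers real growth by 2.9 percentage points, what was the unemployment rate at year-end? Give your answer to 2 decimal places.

Growth-rate Okun's law: g_Y = g_Y* - β × Δu, so Δu = (g_Y* - g_Y)/β.
Δu = (1.78 - 5.87)/2.9 = -4.09/2.9 = -1.41 percentage points.
Year-end unemployment = 4.02 - 1.41 = 2.61%.

2.61%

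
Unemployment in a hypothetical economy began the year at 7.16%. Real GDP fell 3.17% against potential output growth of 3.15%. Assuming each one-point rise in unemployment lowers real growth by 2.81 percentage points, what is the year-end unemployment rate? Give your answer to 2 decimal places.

9.41%

Growth-rate Okun's law: g_Y = g_Y* - β × Δu, so Δu = (g_Y* - g_Y)/β.
Δu = (3.15 + 3.17)/2.81 = 6.32/2.81 = 2.25 percentage points.
Year-end unemployment = 7.16 + 2.25 = 9.41%.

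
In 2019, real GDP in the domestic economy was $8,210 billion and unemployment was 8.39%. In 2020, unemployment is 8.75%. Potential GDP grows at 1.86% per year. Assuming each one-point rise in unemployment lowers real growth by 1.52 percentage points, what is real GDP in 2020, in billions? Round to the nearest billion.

Δu = 8.75 - 8.39 = 0.36 points.
Okun's law (growth form): g_Y = g_Y* - β × Δu = 1.86 - 1.52 × (0.36) = 1.86 - 0.5472 = 1.3128%.
Real GDP in the next year = 8210 × (1 + 1.3128/100) = 8210 × 1.013128 ≈ 8318 billion.

$8,318 billion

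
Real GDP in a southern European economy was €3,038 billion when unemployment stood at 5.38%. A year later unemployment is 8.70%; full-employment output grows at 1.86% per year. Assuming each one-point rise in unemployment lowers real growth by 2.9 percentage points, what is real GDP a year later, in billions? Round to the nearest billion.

€2,802 billion

Δu = 8.7 - 5.38 = 3.32 points.
Okun's law (growth form): g_Y = g_Y* - β × Δu = 1.86 - 2.9 × (3.32) = 1.86 - 9.628 = -7.768%.
Real GDP in the next year = 3038 × (1 - 7.768/100) = 3038 × 0.92232 ≈ 2802 billion.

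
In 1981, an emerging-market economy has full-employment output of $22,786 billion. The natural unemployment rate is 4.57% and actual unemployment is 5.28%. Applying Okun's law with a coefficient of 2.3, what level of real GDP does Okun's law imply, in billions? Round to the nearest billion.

$22,414 billion

Unemployment gap = 5.28 - 4.57 = 0.71 points, so the output gap is -2.3 × 0.71 = -1.633%.
Actual GDP = 22786 × (1 - 1.633/100) = 22786 × 0.98367 ≈ 22414 billion.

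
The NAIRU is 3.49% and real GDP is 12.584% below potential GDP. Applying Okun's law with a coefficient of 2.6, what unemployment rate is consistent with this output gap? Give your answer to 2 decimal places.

From Okun's law, u - u* = -(output gap)/β = -(-12.584)/2.6 = 4.84 points.
So u = 3.49 + 4.84 = 8.33%.

8.33%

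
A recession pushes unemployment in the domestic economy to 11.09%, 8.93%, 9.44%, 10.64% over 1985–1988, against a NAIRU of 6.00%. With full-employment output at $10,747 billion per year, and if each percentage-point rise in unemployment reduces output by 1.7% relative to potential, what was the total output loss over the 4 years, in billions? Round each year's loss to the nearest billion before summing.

$2,941 billion

Year 1985: gap = -1.7 × (11.09 - 6) = -8.653%, loss ≈ 10747 × 8.653/100 ≈ 930.
Year 1986: gap = -1.7 × (8.93 - 6) = -4.981%, loss ≈ 10747 × 4.981/100 ≈ 535.
Year 1987: gap = -1.7 × (9.44 - 6) = -5.848%, loss ≈ 10747 × 5.848/100 ≈ 628.
Year 1988: gap = -1.7 × (10.64 - 6) = -7.888%, loss ≈ 10747 × 7.888/100 ≈ 848.
Total lost output = 930 + 535 + 628 + 848 = 2941 billion.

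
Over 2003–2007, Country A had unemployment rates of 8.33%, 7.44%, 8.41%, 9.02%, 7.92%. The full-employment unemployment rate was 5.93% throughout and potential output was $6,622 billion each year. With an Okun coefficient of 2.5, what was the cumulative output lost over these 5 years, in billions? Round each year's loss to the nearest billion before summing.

Year 2003: gap = -2.5 × (8.33 - 5.93) = -6%, loss ≈ 6622 × 6/100 ≈ 397.
Year 2004: gap = -2.5 × (7.44 - 5.93) = -3.775%, loss ≈ 6622 × 3.775/100 ≈ 250.
Year 2005: gap = -2.5 × (8.41 - 5.93) = -6.2%, loss ≈ 6622 × 6.2/100 ≈ 411.
Year 2006: gap = -2.5 × (9.02 - 5.93) = -7.725%, loss ≈ 6622 × 7.725/100 ≈ 512.
Year 2007: gap = -2.5 × (7.92 - 5.93) = -4.975%, loss ≈ 6622 × 4.975/100 ≈ 329.
Total lost output = 397 + 250 + 411 + 512 + 329 = 1899 billion.

$1,899 billion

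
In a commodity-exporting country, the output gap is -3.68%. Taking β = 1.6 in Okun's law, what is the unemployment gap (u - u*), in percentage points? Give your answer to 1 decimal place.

2.3 percentage points

Okun's law: output gap = -β × (u - u*), so u - u* = -(output gap)/β.
u - u* = -(-3.68)/1.6 = 2.3 percentage points.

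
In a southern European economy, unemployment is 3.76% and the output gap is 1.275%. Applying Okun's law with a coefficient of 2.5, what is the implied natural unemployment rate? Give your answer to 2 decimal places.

4.27%

From Okun's law, u - u* = -(output gap)/β = -(1.275)/2.5 = -0.51 points.
So u* = 3.76 + 0.51 = 4.27%.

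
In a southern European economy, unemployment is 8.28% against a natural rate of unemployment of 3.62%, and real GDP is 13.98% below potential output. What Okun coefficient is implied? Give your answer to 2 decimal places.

Okun's law: output gap = -β × (u - u*).
-13.98 = -β × (8.28 - 3.62) = -β × 4.66, so β = 13.98/4.66 = 3.00.

β ≈ 3.00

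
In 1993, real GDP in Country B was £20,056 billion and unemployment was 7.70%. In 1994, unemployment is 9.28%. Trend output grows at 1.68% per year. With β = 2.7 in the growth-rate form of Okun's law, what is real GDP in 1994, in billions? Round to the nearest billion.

Δu = 9.28 - 7.7 = 1.58 points.
Okun's law (growth form): g_Y = g_Y* - β × Δu = 1.68 - 2.7 × (1.58) = 1.68 - 4.266 = -2.586%.
Real GDP in the next year = 20056 × (1 - 2.586/100) = 20056 × 0.97414 ≈ 19537 billion.

£19,537 billion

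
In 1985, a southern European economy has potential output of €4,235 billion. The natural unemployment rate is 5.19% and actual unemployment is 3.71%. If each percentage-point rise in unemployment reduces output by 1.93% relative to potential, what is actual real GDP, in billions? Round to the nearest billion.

Unemployment gap = 3.71 - 5.19 = -1.48 points, so the output gap is -1.93 × (-1.48) = 2.8564%.
Actual GDP = 4235 × (1 + 2.8564/100) = 4235 × 1.028564 ≈ 4356 billion.

€4,356 billion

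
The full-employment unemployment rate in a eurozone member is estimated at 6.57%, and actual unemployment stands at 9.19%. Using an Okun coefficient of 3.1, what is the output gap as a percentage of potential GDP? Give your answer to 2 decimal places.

-8.12%

The unemployment gap is 9.19 - 6.57 = 2.62 percentage points.
Okun's law gives an output gap of -3.1 × 2.62 = -8.122%, i.e. 8.12% below potential.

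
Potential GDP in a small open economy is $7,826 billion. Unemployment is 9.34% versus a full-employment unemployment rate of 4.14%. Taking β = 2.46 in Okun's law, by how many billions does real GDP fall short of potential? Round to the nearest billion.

$1,001 billion

Output gap = -2.46 × (9.34 - 4.14) = -2.46 × 5.2 = -12.792%.
Actual GDP ≈ 7826 × 0.87208 ≈ 6825 billion, so the shortfall is 7826 - 6825 = 1001 billion.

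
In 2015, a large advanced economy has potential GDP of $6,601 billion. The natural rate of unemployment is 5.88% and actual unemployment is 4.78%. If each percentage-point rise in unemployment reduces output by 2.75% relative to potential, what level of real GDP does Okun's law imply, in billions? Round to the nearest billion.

Unemployment gap = 4.78 - 5.88 = -1.1 points, so the output gap is -2.75 × (-1.1) = 3.025%.
Actual GDP = 6601 × (1 + 3.025/100) = 6601 × 1.03025 ≈ 6801 billion.

$6,801 billion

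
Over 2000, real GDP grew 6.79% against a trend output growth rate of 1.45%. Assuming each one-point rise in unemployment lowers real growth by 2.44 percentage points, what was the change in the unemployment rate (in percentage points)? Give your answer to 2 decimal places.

-2.19 percentage points

Growth-rate Okun's law: g_Y = g_Y* - β × Δu, so Δu = (g_Y* - g_Y)/β.
Δu = (1.45 - 6.79)/2.44 = -5.34/2.44 = -2.19 percentage points.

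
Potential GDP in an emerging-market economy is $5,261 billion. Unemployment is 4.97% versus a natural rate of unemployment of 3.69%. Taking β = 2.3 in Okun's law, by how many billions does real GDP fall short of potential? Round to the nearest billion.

Output gap = -2.3 × (4.97 - 3.69) = -2.3 × 1.28 = -2.944%.
Actual GDP ≈ 5261 × 0.97056 ≈ 5106 billion, so the shortfall is 5261 - 5106 = 155 billion.

$155 billion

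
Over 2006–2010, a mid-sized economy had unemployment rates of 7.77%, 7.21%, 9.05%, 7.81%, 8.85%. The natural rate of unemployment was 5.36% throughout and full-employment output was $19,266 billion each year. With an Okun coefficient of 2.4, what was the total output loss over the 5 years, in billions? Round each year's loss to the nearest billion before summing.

Year 2006: gap = -2.4 × (7.77 - 5.36) = -5.784%, loss ≈ 19266 × 5.784/100 ≈ 1114.
Year 2007: gap = -2.4 × (7.21 - 5.36) = -4.44%, loss ≈ 19266 × 4.44/100 ≈ 855.
Year 2008: gap = -2.4 × (9.05 - 5.36) = -8.856%, loss ≈ 19266 × 8.856/100 ≈ 1706.
Year 2009: gap = -2.4 × (7.81 - 5.36) = -5.88%, loss ≈ 19266 × 5.88/100 ≈ 1133.
Year 2010: gap = -2.4 × (8.85 - 5.36) = -8.376%, loss ≈ 19266 × 8.376/100 ≈ 1614.
Total lost output = 1114 + 855 + 1706 + 1133 + 1614 = 6422 billion.

$6,422 billion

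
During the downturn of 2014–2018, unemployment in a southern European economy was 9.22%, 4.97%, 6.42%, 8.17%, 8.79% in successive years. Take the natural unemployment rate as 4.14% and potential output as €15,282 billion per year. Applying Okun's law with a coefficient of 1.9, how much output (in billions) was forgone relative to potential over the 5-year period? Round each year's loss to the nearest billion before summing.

Year 2014: gap = -1.9 × (9.22 - 4.14) = -9.652%, loss ≈ 15282 × 9.652/100 ≈ 1475.
Year 2015: gap = -1.9 × (4.97 - 4.14) = -1.577%, loss ≈ 15282 × 1.577/100 ≈ 241.
Year 2016: gap = -1.9 × (6.42 - 4.14) = -4.332%, loss ≈ 15282 × 4.332/100 ≈ 662.
Year 2017: gap = -1.9 × (8.17 - 4.14) = -7.657%, loss ≈ 15282 × 7.657/100 ≈ 1170.
Year 2018: gap = -1.9 × (8.79 - 4.14) = -8.835%, loss ≈ 15282 × 8.835/100 ≈ 1350.
Total lost output = 1475 + 241 + 662 + 1170 + 1350 = 4898 billion.

€4,898 billion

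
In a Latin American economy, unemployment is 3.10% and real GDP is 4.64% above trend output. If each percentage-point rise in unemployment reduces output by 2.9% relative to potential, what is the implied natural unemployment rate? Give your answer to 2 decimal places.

4.70%

From Okun's law, u - u* = -(output gap)/β = -(4.64)/2.9 = -1.6 points.
So u* = 3.1 + 1.6 = 4.70%.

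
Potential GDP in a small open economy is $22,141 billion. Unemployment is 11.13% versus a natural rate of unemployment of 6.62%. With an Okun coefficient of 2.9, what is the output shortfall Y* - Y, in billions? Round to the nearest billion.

Output gap = -2.9 × (11.13 - 6.62) = -2.9 × 4.51 = -13.079%.
Actual GDP ≈ 22141 × 0.86921 ≈ 19245 billion, so the shortfall is 22141 - 19245 = 2896 billion.

$2,896 billion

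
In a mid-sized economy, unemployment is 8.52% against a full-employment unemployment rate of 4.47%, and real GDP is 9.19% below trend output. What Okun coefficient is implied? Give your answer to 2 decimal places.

β ≈ 2.27

Okun's law: output gap = -β × (u - u*).
-9.19 = -β × (8.52 - 4.47) = -β × 4.05, so β = 9.19/4.05 = 2.27.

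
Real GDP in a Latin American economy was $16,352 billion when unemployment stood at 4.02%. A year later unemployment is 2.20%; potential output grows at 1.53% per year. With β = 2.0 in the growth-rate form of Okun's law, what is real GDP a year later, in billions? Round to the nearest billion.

Δu = 2.2 - 4.02 = -1.82 points.
Okun's law (growth form): g_Y = g_Y* - β × Δu = 1.53 - 2.0 × (-1.82) = 1.53 + 3.64 = 5.17%.
Real GDP in the next year = 16352 × (1 + 5.17/100) = 16352 × 1.0517 ≈ 17197 billion.

$17,197 billion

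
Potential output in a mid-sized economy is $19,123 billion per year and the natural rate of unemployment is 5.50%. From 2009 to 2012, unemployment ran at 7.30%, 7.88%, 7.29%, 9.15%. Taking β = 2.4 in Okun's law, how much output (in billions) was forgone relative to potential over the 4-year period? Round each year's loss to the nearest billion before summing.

Year 2009: gap = -2.4 × (7.3 - 5.5) = -4.32%, loss ≈ 19123 × 4.32/100 ≈ 826.
Year 2010: gap = -2.4 × (7.88 - 5.5) = -5.712%, loss ≈ 19123 × 5.712/100 ≈ 1092.
Year 2011: gap = -2.4 × (7.29 - 5.5) = -4.296%, loss ≈ 19123 × 4.296/100 ≈ 822.
Year 2012: gap = -2.4 × (9.15 - 5.5) = -8.76%, loss ≈ 19123 × 8.76/100 ≈ 1675.
Total lost output = 826 + 1092 + 822 + 1675 = 4415 billion.

$4,415 billion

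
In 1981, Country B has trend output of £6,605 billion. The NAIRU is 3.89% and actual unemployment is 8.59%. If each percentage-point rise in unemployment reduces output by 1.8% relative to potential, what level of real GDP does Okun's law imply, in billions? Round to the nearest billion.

Unemployment gap = 8.59 - 3.89 = 4.7 points, so the output gap is -1.8 × 4.7 = -8.46%.
Actual GDP = 6605 × (1 - 8.46/100) = 6605 × 0.9154 ≈ 6046 billion.

£6,046 billion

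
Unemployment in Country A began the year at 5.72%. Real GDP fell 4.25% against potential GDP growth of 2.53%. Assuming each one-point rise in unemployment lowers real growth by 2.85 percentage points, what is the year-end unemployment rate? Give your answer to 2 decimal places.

Growth-rate Okun's law: g_Y = g_Y* - β × Δu, so Δu = (g_Y* - g_Y)/β.
Δu = (2.53 + 4.25)/2.85 = 6.78/2.85 = 2.38 percentage points.
Year-end unemployment = 5.72 + 2.38 = 8.10%.

8.10%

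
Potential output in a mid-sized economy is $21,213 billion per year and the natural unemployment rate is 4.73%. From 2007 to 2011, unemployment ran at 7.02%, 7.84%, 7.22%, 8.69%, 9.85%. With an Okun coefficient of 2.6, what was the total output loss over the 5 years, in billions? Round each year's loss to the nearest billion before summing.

$9,359 billion

Year 2007: gap = -2.6 × (7.02 - 4.73) = -5.954%, loss ≈ 21213 × 5.954/100 ≈ 1263.
Year 2008: gap = -2.6 × (7.84 - 4.73) = -8.086%, loss ≈ 21213 × 8.086/100 ≈ 1715.
Year 2009: gap = -2.6 × (7.22 - 4.73) = -6.474%, loss ≈ 21213 × 6.474/100 ≈ 1373.
Year 2010: gap = -2.6 × (8.69 - 4.73) = -10.296%, loss ≈ 21213 × 10.296/100 ≈ 2184.
Year 2011: gap = -2.6 × (9.85 - 4.73) = -13.312%, loss ≈ 21213 × 13.312/100 ≈ 2824.
Total lost output = 1263 + 1715 + 1373 + 2184 + 2824 = 9359 billion.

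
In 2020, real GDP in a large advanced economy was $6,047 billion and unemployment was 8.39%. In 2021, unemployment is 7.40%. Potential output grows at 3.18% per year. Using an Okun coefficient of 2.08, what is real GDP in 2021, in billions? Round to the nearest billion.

Δu = 7.4 - 8.39 = -0.99 points.
Okun's law (growth form): g_Y = g_Y* - β × Δu = 3.18 - 2.08 × (-0.99) = 3.18 + 2.0592 = 5.2392%.
Real GDP in the next year = 6047 × (1 + 5.2392/100) = 6047 × 1.052392 ≈ 6364 billion.

$6,364 billion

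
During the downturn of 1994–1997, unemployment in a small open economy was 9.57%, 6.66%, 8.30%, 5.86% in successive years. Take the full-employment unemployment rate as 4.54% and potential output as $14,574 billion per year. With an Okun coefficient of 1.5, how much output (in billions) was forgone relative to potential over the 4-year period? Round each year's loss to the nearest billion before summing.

$2,674 billion

Year 1994: gap = -1.5 × (9.57 - 4.54) = -7.545%, loss ≈ 14574 × 7.545/100 ≈ 1100.
Year 1995: gap = -1.5 × (6.66 - 4.54) = -3.18%, loss ≈ 14574 × 3.18/100 ≈ 463.
Year 1996: gap = -1.5 × (8.3 - 4.54) = -5.64%, loss ≈ 14574 × 5.64/100 ≈ 822.
Year 1997: gap = -1.5 × (5.86 - 4.54) = -1.98%, loss ≈ 14574 × 1.98/100 ≈ 289.
Total lost output = 1100 + 463 + 822 + 289 = 2674 billion.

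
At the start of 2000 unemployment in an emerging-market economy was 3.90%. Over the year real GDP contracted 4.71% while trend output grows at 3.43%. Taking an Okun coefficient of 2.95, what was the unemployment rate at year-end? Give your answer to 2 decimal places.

6.66%

Growth-rate Okun's law: g_Y = g_Y* - β × Δu, so Δu = (g_Y* - g_Y)/β.
Δu = (3.43 + 4.71)/2.95 = 8.14/2.95 = 2.76 percentage points.
Year-end unemployment = 3.9 + 2.76 = 6.66%.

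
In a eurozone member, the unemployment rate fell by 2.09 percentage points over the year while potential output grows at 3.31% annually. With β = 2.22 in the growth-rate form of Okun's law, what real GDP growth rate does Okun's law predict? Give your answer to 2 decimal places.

7.95%

Growth-rate Okun's law: g_Y = g_Y* - β × Δu.
g_Y = 3.31 - 2.22 × (-2.09) = 3.31 + 4.6398 = 7.9498%, i.e. 7.95% to 2 d.p.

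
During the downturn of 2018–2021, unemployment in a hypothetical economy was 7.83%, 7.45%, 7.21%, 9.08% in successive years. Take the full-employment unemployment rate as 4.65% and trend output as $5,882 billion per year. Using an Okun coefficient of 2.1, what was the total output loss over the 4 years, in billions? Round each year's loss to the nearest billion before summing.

$1,602 billion

Year 2018: gap = -2.1 × (7.83 - 4.65) = -6.678%, loss ≈ 5882 × 6.678/100 ≈ 393.
Year 2019: gap = -2.1 × (7.45 - 4.65) = -5.88%, loss ≈ 5882 × 5.88/100 ≈ 346.
Year 2020: gap = -2.1 × (7.21 - 4.65) = -5.376%, loss ≈ 5882 × 5.376/100 ≈ 316.
Year 2021: gap = -2.1 × (9.08 - 4.65) = -9.303%, loss ≈ 5882 × 9.303/100 ≈ 547.
Total lost output = 393 + 346 + 316 + 547 = 1602 billion.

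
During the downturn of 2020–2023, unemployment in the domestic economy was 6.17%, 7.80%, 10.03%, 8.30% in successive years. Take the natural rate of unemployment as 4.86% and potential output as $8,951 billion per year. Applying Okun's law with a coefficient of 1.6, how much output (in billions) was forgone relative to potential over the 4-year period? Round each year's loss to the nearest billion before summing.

Year 2020: gap = -1.6 × (6.17 - 4.86) = -2.096%, loss ≈ 8951 × 2.096/100 ≈ 188.
Year 2021: gap = -1.6 × (7.8 - 4.86) = -4.704%, loss ≈ 8951 × 4.704/100 ≈ 421.
Year 2022: gap = -1.6 × (10.03 - 4.86) = -8.272%, loss ≈ 8951 × 8.272/100 ≈ 740.
Year 2023: gap = -1.6 × (8.3 - 4.86) = -5.504%, loss ≈ 8951 × 5.504/100 ≈ 493.
Total lost output = 188 + 421 + 740 + 493 = 1842 billion.

$1,842 billion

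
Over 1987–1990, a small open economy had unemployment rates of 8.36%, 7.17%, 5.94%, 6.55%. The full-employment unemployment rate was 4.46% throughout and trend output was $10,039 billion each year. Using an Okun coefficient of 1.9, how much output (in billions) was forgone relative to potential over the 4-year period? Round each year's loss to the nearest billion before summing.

Year 1987: gap = -1.9 × (8.36 - 4.46) = -7.41%, loss ≈ 10039 × 7.41/100 ≈ 744.
Year 1988: gap = -1.9 × (7.17 - 4.46) = -5.149%, loss ≈ 10039 × 5.149/100 ≈ 517.
Year 1989: gap = -1.9 × (5.94 - 4.46) = -2.812%, loss ≈ 10039 × 2.812/100 ≈ 282.
Year 1990: gap = -1.9 × (6.55 - 4.46) = -3.971%, loss ≈ 10039 × 3.971/100 ≈ 399.
Total lost output = 744 + 517 + 282 + 399 = 1942 billion.

$1,942 billion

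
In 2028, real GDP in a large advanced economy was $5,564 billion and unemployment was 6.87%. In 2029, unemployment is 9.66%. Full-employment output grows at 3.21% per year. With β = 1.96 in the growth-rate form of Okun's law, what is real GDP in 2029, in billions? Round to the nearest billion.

Δu = 9.66 - 6.87 = 2.79 points.
Okun's law (growth form): g_Y = g_Y* - β × Δu = 3.21 - 1.96 × (2.79) = 3.21 - 5.4684 = -2.2584%.
Real GDP in the next year = 5564 × (1 - 2.2584/100) = 5564 × 0.977416 ≈ 5438 billion.

$5,438 billion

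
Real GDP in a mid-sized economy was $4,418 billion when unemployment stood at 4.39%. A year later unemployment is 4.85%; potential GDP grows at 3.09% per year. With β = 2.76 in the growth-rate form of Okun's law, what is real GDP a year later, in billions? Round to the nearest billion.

$4,498 billion

Δu = 4.85 - 4.39 = 0.46 points.
Okun's law (growth form): g_Y = g_Y* - β × Δu = 3.09 - 2.76 × (0.46) = 3.09 - 1.2696 = 1.8204%.
Real GDP in the next year = 4418 × (1 + 1.8204/100) = 4418 × 1.018204 ≈ 4498 billion.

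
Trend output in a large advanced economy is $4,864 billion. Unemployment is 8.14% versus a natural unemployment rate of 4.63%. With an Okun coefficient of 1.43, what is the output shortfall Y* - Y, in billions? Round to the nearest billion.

Output gap = -1.43 × (8.14 - 4.63) = -1.43 × 3.51 = -5.0193%.
Actual GDP ≈ 4864 × 0.949807 ≈ 4620 billion, so the shortfall is 4864 - 4620 = 244 billion.

$244 billion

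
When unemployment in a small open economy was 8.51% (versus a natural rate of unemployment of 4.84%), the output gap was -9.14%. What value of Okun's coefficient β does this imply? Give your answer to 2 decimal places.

β ≈ 2.49

Okun's law: output gap = -β × (u - u*).
-9.14 = -β × (8.51 - 4.84) = -β × 3.67, so β = 9.14/3.67 = 2.49.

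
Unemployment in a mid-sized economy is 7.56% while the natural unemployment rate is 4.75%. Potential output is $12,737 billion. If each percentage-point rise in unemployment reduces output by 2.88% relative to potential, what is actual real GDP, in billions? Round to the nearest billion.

$11,706 billion

Unemployment gap = 7.56 - 4.75 = 2.81 points, so the output gap is -2.88 × 2.81 = -8.0928%.
Actual GDP = 12737 × (1 - 8.0928/100) = 12737 × 0.919072 ≈ 11706 billion.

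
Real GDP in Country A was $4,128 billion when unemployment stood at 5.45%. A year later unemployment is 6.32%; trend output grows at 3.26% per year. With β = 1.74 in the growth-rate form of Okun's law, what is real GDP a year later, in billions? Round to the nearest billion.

Δu = 6.32 - 5.45 = 0.87 points.
Okun's law (growth form): g_Y = g_Y* - β × Δu = 3.26 - 1.74 × (0.87) = 3.26 - 1.5138 = 1.7462%.
Real GDP in the next year = 4128 × (1 + 1.7462/100) = 4128 × 1.017462 ≈ 4200 billion.

$4,200 billion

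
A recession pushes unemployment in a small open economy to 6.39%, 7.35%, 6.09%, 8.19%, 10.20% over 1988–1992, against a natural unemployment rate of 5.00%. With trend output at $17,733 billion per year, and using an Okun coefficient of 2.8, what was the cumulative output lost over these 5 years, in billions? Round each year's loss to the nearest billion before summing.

Year 1988: gap = -2.8 × (6.39 - 5) = -3.892%, loss ≈ 17733 × 3.892/100 ≈ 690.
Year 1989: gap = -2.8 × (7.35 - 5) = -6.58%, loss ≈ 17733 × 6.58/100 ≈ 1167.
Year 1990: gap = -2.8 × (6.09 - 5) = -3.052%, loss ≈ 17733 × 3.052/100 ≈ 541.
Year 1991: gap = -2.8 × (8.19 - 5) = -8.932%, loss ≈ 17733 × 8.932/100 ≈ 1584.
Year 1992: gap = -2.8 × (10.2 - 5) = -14.56%, loss ≈ 17733 × 14.56/100 ≈ 2582.
Total lost output = 690 + 1167 + 541 + 1584 + 2582 = 6564 billion.

$6,564 billion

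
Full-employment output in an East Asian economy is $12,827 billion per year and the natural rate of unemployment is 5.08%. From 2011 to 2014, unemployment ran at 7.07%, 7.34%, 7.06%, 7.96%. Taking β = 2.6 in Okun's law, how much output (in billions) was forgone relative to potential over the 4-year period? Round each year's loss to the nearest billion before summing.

$3,038 billion

Year 2011: gap = -2.6 × (7.07 - 5.08) = -5.174%, loss ≈ 12827 × 5.174/100 ≈ 664.
Year 2012: gap = -2.6 × (7.34 - 5.08) = -5.876%, loss ≈ 12827 × 5.876/100 ≈ 754.
Year 2013: gap = -2.6 × (7.06 - 5.08) = -5.148%, loss ≈ 12827 × 5.148/100 ≈ 660.
Year 2014: gap = -2.6 × (7.96 - 5.08) = -7.488%, loss ≈ 12827 × 7.488/100 ≈ 960.
Total lost output = 664 + 754 + 660 + 960 = 3038 billion.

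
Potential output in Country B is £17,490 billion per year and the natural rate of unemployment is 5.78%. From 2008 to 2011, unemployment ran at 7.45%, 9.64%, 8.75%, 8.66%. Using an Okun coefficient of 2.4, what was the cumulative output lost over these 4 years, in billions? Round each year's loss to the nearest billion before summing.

£4,777 billion

Year 2008: gap = -2.4 × (7.45 - 5.78) = -4.008%, loss ≈ 17490 × 4.008/100 ≈ 701.
Year 2009: gap = -2.4 × (9.64 - 5.78) = -9.264%, loss ≈ 17490 × 9.264/100 ≈ 1620.
Year 2010: gap = -2.4 × (8.75 - 5.78) = -7.128%, loss ≈ 17490 × 7.128/100 ≈ 1247.
Year 2011: gap = -2.4 × (8.66 - 5.78) = -6.912%, loss ≈ 17490 × 6.912/100 ≈ 1209.
Total lost output = 701 + 1620 + 1247 + 1209 = 4777 billion.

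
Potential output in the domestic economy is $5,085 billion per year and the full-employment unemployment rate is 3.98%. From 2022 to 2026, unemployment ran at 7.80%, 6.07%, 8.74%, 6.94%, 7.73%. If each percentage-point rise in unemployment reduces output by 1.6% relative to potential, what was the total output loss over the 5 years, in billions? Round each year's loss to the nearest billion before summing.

Year 2022: gap = -1.6 × (7.8 - 3.98) = -6.112%, loss ≈ 5085 × 6.112/100 ≈ 311.
Year 2023: gap = -1.6 × (6.07 - 3.98) = -3.344%, loss ≈ 5085 × 3.344/100 ≈ 170.
Year 2024: gap = -1.6 × (8.74 - 3.98) = -7.616%, loss ≈ 5085 × 7.616/100 ≈ 387.
Year 2025: gap = -1.6 × (6.94 - 3.98) = -4.736%, loss ≈ 5085 × 4.736/100 ≈ 241.
Year 2026: gap = -1.6 × (7.73 - 3.98) = -6%, loss ≈ 5085 × 6/100 ≈ 305.
Total lost output = 311 + 170 + 387 + 241 + 305 = 1414 billion.

$1,414 billion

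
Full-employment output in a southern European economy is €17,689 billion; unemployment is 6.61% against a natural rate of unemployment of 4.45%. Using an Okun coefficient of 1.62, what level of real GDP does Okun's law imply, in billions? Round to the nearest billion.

Unemployment gap = 6.61 - 4.45 = 2.16 points, so the output gap is -1.62 × 2.16 = -3.4992%.
Actual GDP = 17689 × (1 - 3.4992/100) = 17689 × 0.965008 ≈ 17070 billion.

€17,070 billion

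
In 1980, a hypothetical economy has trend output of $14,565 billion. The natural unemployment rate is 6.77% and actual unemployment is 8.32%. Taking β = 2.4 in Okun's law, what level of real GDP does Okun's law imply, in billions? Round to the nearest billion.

$14,023 billion

Unemployment gap = 8.32 - 6.77 = 1.55 points, so the output gap is -2.4 × 1.55 = -3.72%.
Actual GDP = 14565 × (1 - 3.72/100) = 14565 × 0.9628 ≈ 14023 billion.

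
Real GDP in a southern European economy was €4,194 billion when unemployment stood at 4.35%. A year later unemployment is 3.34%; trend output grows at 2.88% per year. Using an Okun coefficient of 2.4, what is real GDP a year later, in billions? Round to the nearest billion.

Δu = 3.34 - 4.35 = -1.01 points.
Okun's law (growth form): g_Y = g_Y* - β × Δu = 2.88 - 2.4 × (-1.01) = 2.88 + 2.424 = 5.304%.
Real GDP in the next year = 4194 × (1 + 5.304/100) = 4194 × 1.05304 ≈ 4416 billion.

€4,416 billion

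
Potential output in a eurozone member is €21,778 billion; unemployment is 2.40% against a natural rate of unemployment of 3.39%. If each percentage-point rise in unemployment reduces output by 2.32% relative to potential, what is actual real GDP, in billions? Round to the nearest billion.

€22,278 billion

Unemployment gap = 2.4 - 3.39 = -0.99 points, so the output gap is -2.32 × (-0.99) = 2.2968%.
Actual GDP = 21778 × (1 + 2.2968/100) = 21778 × 1.022968 ≈ 22278 billion.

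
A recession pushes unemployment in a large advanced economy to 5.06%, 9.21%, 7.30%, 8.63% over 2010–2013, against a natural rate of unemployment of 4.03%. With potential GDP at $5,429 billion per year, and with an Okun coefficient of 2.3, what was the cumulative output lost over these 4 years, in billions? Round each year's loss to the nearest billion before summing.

Year 2010: gap = -2.3 × (5.06 - 4.03) = -2.369%, loss ≈ 5429 × 2.369/100 ≈ 129.
Year 2011: gap = -2.3 × (9.21 - 4.03) = -11.914%, loss ≈ 5429 × 11.914/100 ≈ 647.
Year 2012: gap = -2.3 × (7.3 - 4.03) = -7.521%, loss ≈ 5429 × 7.521/100 ≈ 408.
Year 2013: gap = -2.3 × (8.63 - 4.03) = -10.58%, loss ≈ 5429 × 10.58/100 ≈ 574.
Total lost output = 129 + 647 + 408 + 574 = 1758 billion.

$1,758 billion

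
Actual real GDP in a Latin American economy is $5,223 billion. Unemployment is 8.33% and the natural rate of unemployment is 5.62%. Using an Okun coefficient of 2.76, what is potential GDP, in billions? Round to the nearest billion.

$5,645 billion

Unemployment gap = 8.33 - 5.62 = 2.71 points, so output gap = -2.76 × 2.71 = -7.4796%.
Since Y = Y* × (1 + gap/100), Y* = 5223/0.925204 ≈ 5645 billion.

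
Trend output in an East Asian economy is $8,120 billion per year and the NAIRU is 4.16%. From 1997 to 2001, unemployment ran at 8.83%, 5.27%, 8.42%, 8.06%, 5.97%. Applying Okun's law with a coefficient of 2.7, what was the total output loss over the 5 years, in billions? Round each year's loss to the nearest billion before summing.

$3,453 billion

Year 1997: gap = -2.7 × (8.83 - 4.16) = -12.609%, loss ≈ 8120 × 12.609/100 ≈ 1024.
Year 1998: gap = -2.7 × (5.27 - 4.16) = -2.997%, loss ≈ 8120 × 2.997/100 ≈ 243.
Year 1999: gap = -2.7 × (8.42 - 4.16) = -11.502%, loss ≈ 8120 × 11.502/100 ≈ 934.
Year 2000: gap = -2.7 × (8.06 - 4.16) = -10.53%, loss ≈ 8120 × 10.53/100 ≈ 855.
Year 2001: gap = -2.7 × (5.97 - 4.16) = -4.887%, loss ≈ 8120 × 4.887/100 ≈ 397.
Total lost output = 1024 + 243 + 934 + 855 + 397 = 3453 billion.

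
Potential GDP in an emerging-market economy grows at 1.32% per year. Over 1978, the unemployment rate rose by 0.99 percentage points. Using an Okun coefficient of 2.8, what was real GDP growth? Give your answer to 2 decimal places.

-1.45%

Growth-rate Okun's law: g_Y = g_Y* - β × Δu.
g_Y = 1.32 - 2.8 × (0.99) = 1.32 - 2.772 = -1.452%, i.e. -1.45% to 2 d.p.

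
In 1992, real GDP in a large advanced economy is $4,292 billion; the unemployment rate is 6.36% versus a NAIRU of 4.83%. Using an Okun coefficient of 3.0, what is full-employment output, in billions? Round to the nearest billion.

$4,498 billion

Unemployment gap = 6.36 - 4.83 = 1.53 points, so output gap = -3 × 1.53 = -4.59%.
Since Y = Y* × (1 + gap/100), Y* = 4292/0.9541 ≈ 4498 billion.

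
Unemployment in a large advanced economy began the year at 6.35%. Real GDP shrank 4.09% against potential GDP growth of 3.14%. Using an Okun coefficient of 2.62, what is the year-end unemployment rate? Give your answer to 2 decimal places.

Growth-rate Okun's law: g_Y = g_Y* - β × Δu, so Δu = (g_Y* - g_Y)/β.
Δu = (3.14 + 4.09)/2.62 = 7.23/2.62 = 2.76 percentage points.
Year-end unemployment = 6.35 + 2.76 = 9.11%.

9.11%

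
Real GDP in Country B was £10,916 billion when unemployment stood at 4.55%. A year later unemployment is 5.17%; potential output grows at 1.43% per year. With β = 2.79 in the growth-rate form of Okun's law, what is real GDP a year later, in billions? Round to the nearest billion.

Δu = 5.17 - 4.55 = 0.62 points.
Okun's law (growth form): g_Y = g_Y* - β × Δu = 1.43 - 2.79 × (0.62) = 1.43 - 1.7298 = -0.2998%.
Real GDP in the next year = 10916 × (1 - 0.2998/100) = 10916 × 0.997002 ≈ 10883 billion.

£10,883 billion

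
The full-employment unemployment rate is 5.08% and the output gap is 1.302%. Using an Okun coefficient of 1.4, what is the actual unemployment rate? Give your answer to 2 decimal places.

4.15%

From Okun's law, u - u* = -(output gap)/β = -(1.302)/1.4 = -0.93 points.
So u = 5.08 - 0.93 = 4.15%.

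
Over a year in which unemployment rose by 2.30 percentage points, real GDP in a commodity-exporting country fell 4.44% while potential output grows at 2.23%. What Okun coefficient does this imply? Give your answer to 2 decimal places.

β ≈ 2.90

Growth form: g_Y = g_Y* - β × Δu, so β = (g_Y* - g_Y)/Δu.
β = (2.23 + 4.44)/2.30 = 6.67/2.30 = 2.90.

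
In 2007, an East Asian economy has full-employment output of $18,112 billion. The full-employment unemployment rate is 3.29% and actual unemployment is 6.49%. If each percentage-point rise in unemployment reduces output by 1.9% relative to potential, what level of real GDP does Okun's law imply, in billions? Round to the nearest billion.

$17,011 billion

Unemployment gap = 6.49 - 3.29 = 3.2 points, so the output gap is -1.9 × 3.2 = -6.08%.
Actual GDP = 18112 × (1 - 6.08/100) = 18112 × 0.9392 ≈ 17011 billion.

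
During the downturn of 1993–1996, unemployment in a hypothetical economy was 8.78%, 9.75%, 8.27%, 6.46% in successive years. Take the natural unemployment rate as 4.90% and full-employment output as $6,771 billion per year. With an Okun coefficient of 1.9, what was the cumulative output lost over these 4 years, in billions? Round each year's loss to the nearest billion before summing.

Year 1993: gap = -1.9 × (8.78 - 4.9) = -7.372%, loss ≈ 6771 × 7.372/100 ≈ 499.
Year 1994: gap = -1.9 × (9.75 - 4.9) = -9.215%, loss ≈ 6771 × 9.215/100 ≈ 624.
Year 1995: gap = -1.9 × (8.27 - 4.9) = -6.403%, loss ≈ 6771 × 6.403/100 ≈ 434.
Year 1996: gap = -1.9 × (6.46 - 4.9) = -2.964%, loss ≈ 6771 × 2.964/100 ≈ 201.
Total lost output = 499 + 624 + 434 + 201 = 1758 billion.

$1,758 billion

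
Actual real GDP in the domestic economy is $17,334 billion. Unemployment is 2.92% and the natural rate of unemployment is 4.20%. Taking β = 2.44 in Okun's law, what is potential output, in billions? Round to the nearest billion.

Unemployment gap = 2.92 - 4.2 = -1.28 points, so output gap = -2.44 × (-1.28) = 3.1232%.
Since Y = Y* × (1 + gap/100), Y* = 17334/1.031232 ≈ 16809 billion.

$16,809 billion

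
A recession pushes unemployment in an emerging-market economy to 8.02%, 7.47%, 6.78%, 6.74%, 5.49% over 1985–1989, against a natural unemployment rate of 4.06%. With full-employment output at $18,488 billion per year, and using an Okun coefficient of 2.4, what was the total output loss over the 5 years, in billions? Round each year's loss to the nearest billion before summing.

$6,301 billion

Year 1985: gap = -2.4 × (8.02 - 4.06) = -9.504%, loss ≈ 18488 × 9.504/100 ≈ 1757.
Year 1986: gap = -2.4 × (7.47 - 4.06) = -8.184%, loss ≈ 18488 × 8.184/100 ≈ 1513.
Year 1987: gap = -2.4 × (6.78 - 4.06) = -6.528%, loss ≈ 18488 × 6.528/100 ≈ 1207.
Year 1988: gap = -2.4 × (6.74 - 4.06) = -6.432%, loss ≈ 18488 × 6.432/100 ≈ 1189.
Year 1989: gap = -2.4 × (5.49 - 4.06) = -3.432%, loss ≈ 18488 × 3.432/100 ≈ 635.
Total lost output = 1757 + 1513 + 1207 + 1189 + 635 = 6301 billion.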